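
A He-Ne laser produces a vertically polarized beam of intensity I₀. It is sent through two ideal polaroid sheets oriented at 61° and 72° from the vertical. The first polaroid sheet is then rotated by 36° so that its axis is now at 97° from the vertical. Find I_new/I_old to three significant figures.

Before rotation:
By Malus's law, I₁ = I₀ cos²(61° − 0°) = I₀ cos²(61°) = 0.235 I₀.
I₂ = I₁ cos²(72° − 61°) = 0.235 I₀ · cos²(11°) = 0.2265 I₀.
After rotation:
I₁ = I₀ cos²(97° − 0°) = I₀ cos²(83°) = 0.01485 I₀.
I₂ = I₁ cos²(72° − 97°) = 0.01485 I₀ · cos²(25°) = 0.0122 I₀.
Ratio = 0.0122 / 0.2265 = 0.05386.

I_new/I_old ≈ 0.0539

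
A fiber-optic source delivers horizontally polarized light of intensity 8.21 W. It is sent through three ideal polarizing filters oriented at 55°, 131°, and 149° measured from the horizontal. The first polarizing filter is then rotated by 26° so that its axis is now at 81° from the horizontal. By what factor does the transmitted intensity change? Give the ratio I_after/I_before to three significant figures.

I_new/I_old ≈ 0.525

Before rotation:
I₁ = I₀ cos²(55° − 0°) = I₀ cos²(55°) = 0.329 I₀.
I₂ = I₁ cos²(131° − 55°) = 0.329 I₀ · cos²(76°) = 0.01925 I₀.
I₃ = I₂ cos²(149° − 131°) = 0.01925 I₀ · cos²(18°) = 0.01742 I₀.
After rotation:
I₁ = I₀ cos²(81° − 0°) = I₀ cos²(81°) = 0.02447 I₀.
I₂ = I₁ cos²(131° − 81°) = 0.02447 I₀ · cos²(50°) = 0.01011 I₀.
I₃ = I₂ cos²(149° − 131°) = 0.01011 I₀ · cos²(18°) = 0.009146 I₀.
Ratio = 0.009146 / 0.01742 = 0.5251.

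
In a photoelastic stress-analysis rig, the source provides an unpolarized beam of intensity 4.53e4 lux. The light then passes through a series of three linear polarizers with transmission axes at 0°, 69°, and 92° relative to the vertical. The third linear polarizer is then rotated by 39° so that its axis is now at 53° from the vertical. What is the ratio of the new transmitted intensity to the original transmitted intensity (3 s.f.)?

I_new/I_old ≈ 1.09

Before rotation:
Unpolarized light through the first polarizer → I₁ = ½ I₀, now polarized at 0°.
I₂ = I₁ cos²(69° − 0°) = 0.5 I₀ · cos²(69°) = 0.06421 I₀.
I₃ = I₂ cos²(92° − 69°) = 0.06421 I₀ · cos²(23°) = 0.05441 I₀.
After rotation:
Unpolarized light through the first polarizer → I₁ = ½ I₀, now polarized at 0°.
I₂ = I₁ cos²(69° − 0°) = 0.5 I₀ · cos²(69°) = 0.06421 I₀.
I₃ = I₂ cos²(53° − 69°) = 0.06421 I₀ · cos²(16°) = 0.05934 I₀.
Ratio = 0.05934 / 0.05441 = 1.091.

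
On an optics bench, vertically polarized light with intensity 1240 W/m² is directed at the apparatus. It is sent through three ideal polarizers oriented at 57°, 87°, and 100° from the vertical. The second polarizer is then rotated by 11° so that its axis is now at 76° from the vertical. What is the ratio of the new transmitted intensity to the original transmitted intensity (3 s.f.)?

I_new/I_old ≈ 1.05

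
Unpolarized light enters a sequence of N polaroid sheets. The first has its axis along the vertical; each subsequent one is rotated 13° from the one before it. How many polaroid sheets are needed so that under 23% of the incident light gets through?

N = 16

First polarizer halves the unpolarized light: factor 1/2.
Each further stage multiplies by cos²(13°) = 0.9494.
After N polarizers: T = 0.5·0.9494^(N−1). Require T < 0.23 ⇒ N−1 > ln(0.23/0.5)/ln(0.9494) = 14.95, so N−1 ≥ 15 and N = 16.
Check: N=16 gives T = 0.2294 < 0.23; N=15 gives T = 0.2417.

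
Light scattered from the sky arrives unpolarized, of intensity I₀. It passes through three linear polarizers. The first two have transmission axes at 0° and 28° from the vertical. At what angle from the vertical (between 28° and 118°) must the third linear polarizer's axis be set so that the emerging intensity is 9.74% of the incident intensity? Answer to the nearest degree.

Unpolarized light through the first polarizer → I₁ = ½ I₀, now polarized at 0°.
I₂ = I₁ cos²(28° − 0°) = 0.5 I₀ · cos²(28°) = 0.3898 I₀.
Need I₃/I₀ = 0.0974, so cos²(θ − 28°) = 0.0974 / 0.3898 = 0.2499.
θ − 28° = arccos(√0.2499) = 60.0°, giving θ ≈ 28 + 60.0 = 88.0°.

θ ≈ 88°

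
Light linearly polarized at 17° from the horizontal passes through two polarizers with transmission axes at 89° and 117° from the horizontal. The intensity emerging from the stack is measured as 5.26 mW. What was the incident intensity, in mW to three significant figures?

I₁ = I₀ cos²(89° − 17°) = I₀ cos²(72°) = 0.09549 I₀.
I₂ = I₁ cos²(117° − 89°) = 0.09549 I₀ · cos²(28°) = 0.07444 I₀.
So 5.26 mW = 0.07444 I₀, giving I₀ = 5.26/0.07444 = 70.66 mW.

I₀ ≈ 70.7 mW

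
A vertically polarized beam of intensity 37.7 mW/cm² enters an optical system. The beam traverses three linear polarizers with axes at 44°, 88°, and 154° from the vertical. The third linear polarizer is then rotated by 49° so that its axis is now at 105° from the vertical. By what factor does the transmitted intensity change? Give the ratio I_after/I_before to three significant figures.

Before rotation:
I₁ = I₀ cos²(44° − 0°) = I₀ cos²(44°) = 0.5174 I₀.
I₂ = I₁ cos²(88° − 44°) = 0.5174 I₀ · cos²(44°) = 0.2678 I₀.
I₃ = I₂ cos²(154° − 88°) = 0.2678 I₀ · cos²(66°) = 0.0443 I₀.
After rotation:
I₁ = I₀ cos²(44° − 0°) = I₀ cos²(44°) = 0.5174 I₀.
I₂ = I₁ cos²(88° − 44°) = 0.5174 I₀ · cos²(44°) = 0.2678 I₀.
I₃ = I₂ cos²(105° − 88°) = 0.2678 I₀ · cos²(17°) = 0.2449 I₀.
Ratio = 0.2449 / 0.0443 = 5.528.

I_new/I_old ≈ 5.53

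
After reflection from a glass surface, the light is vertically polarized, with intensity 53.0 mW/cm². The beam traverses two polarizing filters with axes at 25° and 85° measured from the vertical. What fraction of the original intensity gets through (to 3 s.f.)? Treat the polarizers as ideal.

I/I₀ ≈ 0.205

By Malus's law, I₁ = 53.0 mW/cm² · cos²(25°) = 43.53 mW/cm².
I₂ = I₁ · cos²(60°) = 43.53 · 0.25 = 10.88 mW/cm².
Transmitted fraction = 0.2053.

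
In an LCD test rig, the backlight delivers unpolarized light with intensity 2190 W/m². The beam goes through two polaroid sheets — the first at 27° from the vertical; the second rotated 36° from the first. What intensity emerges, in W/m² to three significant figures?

I ≈ 717 W/m²

Unpolarized light through the first polarizer → I₁ = 2190 W/m²/2 = 1095 W/m², polarized at 27°.
I₂ = I₁ · cos²(36°) = 1095 · 0.6545 = 716.7 W/m².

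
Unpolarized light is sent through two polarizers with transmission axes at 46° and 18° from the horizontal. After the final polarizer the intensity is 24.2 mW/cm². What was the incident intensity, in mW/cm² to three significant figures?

I₀ ≈ 62.1 mW/cm²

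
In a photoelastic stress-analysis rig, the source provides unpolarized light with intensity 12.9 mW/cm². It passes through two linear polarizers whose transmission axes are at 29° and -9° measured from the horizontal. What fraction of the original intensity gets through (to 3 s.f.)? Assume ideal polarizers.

Unpolarized light through the first polarizer → I₁ = 12.9 mW/cm²/2 = 6.45 mW/cm², polarized at 29°.
I₂ = I₁ · cos²(38°) = 6.45 · 0.621 = 4.005 mW/cm².
Transmitted fraction = 0.3105.

I/I₀ ≈ 0.310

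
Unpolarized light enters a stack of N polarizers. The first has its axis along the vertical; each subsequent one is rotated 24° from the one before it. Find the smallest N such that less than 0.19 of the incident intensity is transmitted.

First polarizer halves the unpolarized light: factor 1/2.
Each further stage multiplies by cos²(24°) = 0.8346.
After N polarizers: T = 0.5·0.8346^(N−1). Require T < 0.19 ⇒ N−1 > ln(0.19/0.5)/ln(0.8346) = 5.35, so N−1 ≥ 6 and N = 7.
Check: N=7 gives T = 0.1689 < 0.19; N=6 gives T = 0.2024.

N = 7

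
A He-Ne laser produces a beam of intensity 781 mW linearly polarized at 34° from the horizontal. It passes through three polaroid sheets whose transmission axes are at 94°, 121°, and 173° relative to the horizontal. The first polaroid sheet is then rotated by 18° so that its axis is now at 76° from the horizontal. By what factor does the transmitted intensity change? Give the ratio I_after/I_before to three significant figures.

Before rotation:
I₁ = I₀ cos²(94° − 34°) = I₀ cos²(60°) = 0.25 I₀.
I₂ = I₁ cos²(121° − 94°) = 0.25 I₀ · cos²(27°) = 0.1985 I₀.
I₃ = I₂ cos²(173° − 121°) = 0.1985 I₀ · cos²(52°) = 0.07523 I₀.
After rotation:
I₁ = I₀ cos²(76° − 34°) = I₀ cos²(42°) = 0.5523 I₀.
I₂ = I₁ cos²(121° − 76°) = 0.5523 I₀ · cos²(45°) = 0.2761 I₀.
I₃ = I₂ cos²(173° − 121°) = 0.2761 I₀ · cos²(52°) = 0.1047 I₀.
Ratio = 0.1047 / 0.07523 = 1.391.

I_new/I_old ≈ 1.39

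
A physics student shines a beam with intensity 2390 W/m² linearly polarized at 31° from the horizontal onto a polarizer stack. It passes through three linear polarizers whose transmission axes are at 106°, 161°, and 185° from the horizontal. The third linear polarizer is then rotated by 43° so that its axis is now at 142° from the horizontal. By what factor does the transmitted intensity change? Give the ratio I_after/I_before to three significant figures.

I_new/I_old ≈ 1.07

Before rotation:
By Malus's law, I₁ = I₀ cos²(106° − 31°) = I₀ cos²(75°) = 0.06699 I₀.
I₂ = I₁ cos²(161° − 106°) = 0.06699 I₀ · cos²(55°) = 0.02204 I₀.
I₃ = I₂ cos²(185° − 161°) = 0.02204 I₀ · cos²(24°) = 0.01839 I₀.
After rotation:
I₁ = I₀ cos²(106° − 31°) = I₀ cos²(75°) = 0.06699 I₀.
I₂ = I₁ cos²(161° − 106°) = 0.06699 I₀ · cos²(55°) = 0.02204 I₀.
I₃ = I₂ cos²(142° − 161°) = 0.02204 I₀ · cos²(19°) = 0.0197 I₀.
Ratio = 0.0197 / 0.01839 = 1.071.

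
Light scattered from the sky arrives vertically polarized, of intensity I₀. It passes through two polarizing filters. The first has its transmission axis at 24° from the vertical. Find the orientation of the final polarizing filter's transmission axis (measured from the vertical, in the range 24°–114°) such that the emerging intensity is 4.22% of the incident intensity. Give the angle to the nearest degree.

I₁ = I₀ cos²(24° − 0°) = I₀ cos²(24°) = 0.8346 I₀.
Need I₂/I₀ = 0.0422, so cos²(θ − 24°) = 0.0422 / 0.8346 = 0.05057.
θ − 24° = arccos(√0.05057) = 77.0°, giving θ ≈ 24 + 77.0 = 101.0°.

θ ≈ 101°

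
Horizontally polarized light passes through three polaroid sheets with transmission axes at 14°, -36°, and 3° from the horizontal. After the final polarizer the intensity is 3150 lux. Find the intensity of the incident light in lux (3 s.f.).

I₁ = I₀ cos²(14° − 0°) = I₀ cos²(14°) = 0.9415 I₀.
I₂ = I₁ cos²(-36° − 14°) = 0.9415 I₀ · cos²(50°) = 0.389 I₀.
I₃ = I₂ cos²(3° + 36°) = 0.389 I₀ · cos²(39°) = 0.2349 I₀.
So 3150 lux = 0.2349 I₀, giving I₀ = 3150/0.2349 = 1.341e+04 lux.

I₀ ≈ 1.34e4 lux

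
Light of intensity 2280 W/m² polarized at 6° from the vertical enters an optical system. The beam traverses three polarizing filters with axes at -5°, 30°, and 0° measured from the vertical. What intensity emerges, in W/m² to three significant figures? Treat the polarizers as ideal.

I ≈ 1110 W/m²

I₁ = 2280 W/m² · cos²(11°) = 2197 W/m².
I₂ = I₁ · cos²(35°) = 2197 · 0.671 = 1474 W/m².
I₃ = I₂ · cos²(30°) = 1474 · 0.75 = 1106 W/m².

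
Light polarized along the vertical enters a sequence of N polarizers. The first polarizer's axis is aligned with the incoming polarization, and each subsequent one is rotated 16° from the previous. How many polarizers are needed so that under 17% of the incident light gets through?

First polarizer is aligned with the polarization: full transmission.
Each further stage multiplies by cos²(16°) = 0.924.
After N polarizers: T = 0.924^(N−1). Require T < 0.17 ⇒ N−1 > ln(0.17)/ln(0.924) = 22.42, so N−1 ≥ 23 and N = 24.
Check: N=24 gives T = 0.1624 < 0.17; N=23 gives T = 0.1758.

N = 24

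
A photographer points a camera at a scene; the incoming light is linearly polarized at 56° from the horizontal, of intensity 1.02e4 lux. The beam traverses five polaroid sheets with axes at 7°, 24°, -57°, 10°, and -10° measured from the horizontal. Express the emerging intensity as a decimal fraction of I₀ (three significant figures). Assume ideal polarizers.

I/I₀ ≈ 0.00130

By Malus's law, I₁ = 1.02e4 lux · cos²(49°) = 4390 lux.
I₂ = I₁ · cos²(17°) = 4390 · 0.9145 = 4015 lux.
I₃ = I₂ · cos²(81°) = 4015 · 0.02447 = 98.25 lux.
I₄ = I₃ · cos²(67°) = 98.25 · 0.1527 = 15 lux.
I₅ = I₄ · cos²(20°) = 15 · 0.883 = 13.25 lux.
Transmitted fraction = 0.001299.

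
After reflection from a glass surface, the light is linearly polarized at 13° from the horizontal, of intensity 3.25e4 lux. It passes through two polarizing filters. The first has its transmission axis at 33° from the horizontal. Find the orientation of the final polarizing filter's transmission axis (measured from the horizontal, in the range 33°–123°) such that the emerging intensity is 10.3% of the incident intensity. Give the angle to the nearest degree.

θ ≈ 103°

I₁ = I₀ cos²(33° − 13°) = I₀ cos²(20°) = 0.883 I₀.
Need I₂/I₀ = 0.103, so cos²(θ − 33°) = 0.103 / 0.883 = 0.1166.
θ − 33° = arccos(√0.1166) = 70.0°, giving θ ≈ 33 + 70.0 = 103.0°.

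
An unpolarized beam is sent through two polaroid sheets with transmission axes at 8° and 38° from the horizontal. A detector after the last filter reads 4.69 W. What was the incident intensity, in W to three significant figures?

Unpolarized light through the first polarizer → I₁ = ½ I₀, now polarized at 8°.
I₂ = I₁ cos²(38° − 8°) = 0.5 I₀ · cos²(30°) = 0.375 I₀.
So 4.69 W = 0.375 I₀, giving I₀ = 4.69/0.375 = 12.51 W.

I₀ ≈ 12.5 W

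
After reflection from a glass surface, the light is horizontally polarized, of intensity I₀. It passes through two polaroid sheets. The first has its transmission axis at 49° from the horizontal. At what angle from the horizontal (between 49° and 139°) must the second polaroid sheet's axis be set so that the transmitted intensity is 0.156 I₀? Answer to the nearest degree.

θ ≈ 102°

I₁ = I₀ cos²(49° − 0°) = I₀ cos²(49°) = 0.4304 I₀.
Need I₂/I₀ = 0.156, so cos²(θ − 49°) = 0.156 / 0.4304 = 0.3624.
θ − 49° = arccos(√0.3624) = 53.0°, giving θ ≈ 49 + 53.0 = 102.0°.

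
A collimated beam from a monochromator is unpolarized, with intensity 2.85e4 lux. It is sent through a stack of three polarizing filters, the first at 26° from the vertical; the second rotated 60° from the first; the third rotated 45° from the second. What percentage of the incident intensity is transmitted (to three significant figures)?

Unpolarized light through the first polarizer → I₁ = 2.85e4 lux/2 = 1.425e+04 lux, polarized at 26°.
I₂ = I₁ · cos²(60°) = 1.425e+04 · 0.25 = 3563 lux.
I₃ = I₂ · cos²(45°) = 3563 · 0.5 = 1781 lux.
That is 6.25% of the incident intensity.

≈ 6.25%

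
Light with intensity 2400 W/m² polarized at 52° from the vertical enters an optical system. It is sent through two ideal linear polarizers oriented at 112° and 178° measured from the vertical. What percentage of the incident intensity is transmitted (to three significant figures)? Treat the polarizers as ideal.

≈ 4.14%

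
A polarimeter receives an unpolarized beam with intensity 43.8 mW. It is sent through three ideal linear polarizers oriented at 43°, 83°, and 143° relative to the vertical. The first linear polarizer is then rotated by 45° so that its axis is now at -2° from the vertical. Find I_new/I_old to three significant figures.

I_new/I_old ≈ 0.0129

Before rotation:
Unpolarized light through the first polarizer → I₁ = ½ I₀, now polarized at 43°.
I₂ = I₁ cos²(83° − 43°) = 0.5 I₀ · cos²(40°) = 0.2934 I₀.
I₃ = I₂ cos²(143° − 83°) = 0.2934 I₀ · cos²(60°) = 0.07335 I₀.
After rotation:
Unpolarized light through the first polarizer → I₁ = ½ I₀, now polarized at -2°.
I₂ = I₁ cos²(83° + 2°) = 0.5 I₀ · cos²(85°) = 0.003798 I₀.
I₃ = I₂ cos²(143° − 83°) = 0.003798 I₀ · cos²(60°) = 0.0009495 I₀.
Ratio = 0.0009495 / 0.07335 = 0.01294.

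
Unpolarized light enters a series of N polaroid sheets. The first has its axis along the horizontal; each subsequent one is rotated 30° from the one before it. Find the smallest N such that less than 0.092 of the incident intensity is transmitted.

N = 7

First polarizer halves the unpolarized light: factor 1/2.
Each further stage multiplies by cos²(30°) = 0.75.
After N polarizers: T = 0.5·0.75^(N−1). Require T < 0.092 ⇒ N−1 > ln(0.092/0.5)/ln(0.75) = 5.88, so N−1 ≥ 6 and N = 7.
Check: N=7 gives T = 0.08899 < 0.092; N=6 gives T = 0.1187.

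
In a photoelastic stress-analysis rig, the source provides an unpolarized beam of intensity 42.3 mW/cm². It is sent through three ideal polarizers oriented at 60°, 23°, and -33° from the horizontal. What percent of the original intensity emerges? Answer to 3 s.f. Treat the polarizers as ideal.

Unpolarized light through the first polarizer → I₁ = 42.3 mW/cm²/2 = 21.15 mW/cm², polarized at 60°.
I₂ = I₁ · cos²(37°) = 21.15 · 0.6378 = 13.49 mW/cm².
I₃ = I₂ · cos²(56°) = 13.49 · 0.3127 = 4.218 mW/cm².
That is 9.972% of the incident intensity.

≈ 9.97%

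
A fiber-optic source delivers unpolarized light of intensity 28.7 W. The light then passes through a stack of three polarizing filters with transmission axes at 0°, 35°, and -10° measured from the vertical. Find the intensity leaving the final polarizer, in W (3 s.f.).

I ≈ 4.81 W

Unpolarized light through the first polarizer → I₁ = 28.7 W/2 = 14.35 W, polarized at 0°.
I₂ = I₁ · cos²(35°) = 14.35 · 0.671 = 9.629 W.
I₃ = I₂ · cos²(45°) = 9.629 · 0.5 = 4.814 W.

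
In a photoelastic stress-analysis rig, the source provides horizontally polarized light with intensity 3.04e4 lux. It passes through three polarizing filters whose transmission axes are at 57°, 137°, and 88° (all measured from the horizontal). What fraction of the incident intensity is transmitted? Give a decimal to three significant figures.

I₁ = 3.04e4 lux · cos²(57°) = 9018 lux.
I₂ = I₁ · cos²(80°) = 9018 · 0.03015 = 271.9 lux.
I₃ = I₂ · cos²(49°) = 271.9 · 0.4304 = 117 lux.
Transmitted fraction = 0.00385.

I/I₀ ≈ 0.00385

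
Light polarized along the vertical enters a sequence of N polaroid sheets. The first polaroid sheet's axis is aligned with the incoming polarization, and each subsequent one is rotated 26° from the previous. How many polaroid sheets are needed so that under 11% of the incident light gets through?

N = 12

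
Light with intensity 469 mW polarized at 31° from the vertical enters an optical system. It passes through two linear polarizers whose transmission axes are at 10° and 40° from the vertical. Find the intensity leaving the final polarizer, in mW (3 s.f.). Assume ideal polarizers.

I ≈ 307 mW

By Malus's law, I₁ = 469 mW · cos²(21°) = 408.8 mW.
I₂ = I₁ · cos²(30°) = 408.8 · 0.75 = 306.6 mW.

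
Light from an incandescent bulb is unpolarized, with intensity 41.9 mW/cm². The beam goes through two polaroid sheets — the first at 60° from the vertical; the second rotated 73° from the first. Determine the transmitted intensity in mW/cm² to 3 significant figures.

I ≈ 1.79 mW/cm²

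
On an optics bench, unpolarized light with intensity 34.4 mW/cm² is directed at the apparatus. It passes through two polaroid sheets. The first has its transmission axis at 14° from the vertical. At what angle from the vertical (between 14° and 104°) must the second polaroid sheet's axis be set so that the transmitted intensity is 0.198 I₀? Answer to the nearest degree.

θ ≈ 65°

Unpolarized light through the first polarizer → I₁ = ½ I₀, now polarized at 14°.
Need I₂/I₀ = 0.198, so cos²(θ − 14°) = 0.198 / 0.5 = 0.396.
θ − 14° = arccos(√0.396) = 51.0°, giving θ ≈ 14 + 51.0 = 65.0°.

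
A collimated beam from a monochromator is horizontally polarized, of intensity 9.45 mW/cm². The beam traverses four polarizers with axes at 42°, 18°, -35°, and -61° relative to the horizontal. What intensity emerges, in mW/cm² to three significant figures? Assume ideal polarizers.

I ≈ 1.27 mW/cm²

By Malus's law, I₁ = 9.45 mW/cm² · cos²(42°) = 5.219 mW/cm².
I₂ = I₁ · cos²(24°) = 5.219 · 0.8346 = 4.356 mW/cm².
I₃ = I₂ · cos²(53°) = 4.356 · 0.3622 = 1.577 mW/cm².
I₄ = I₃ · cos²(26°) = 1.577 · 0.8078 = 1.274 mW/cm².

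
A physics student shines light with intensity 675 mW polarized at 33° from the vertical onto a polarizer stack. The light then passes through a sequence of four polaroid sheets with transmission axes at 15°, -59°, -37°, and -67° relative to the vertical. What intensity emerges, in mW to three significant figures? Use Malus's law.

I ≈ 29.9 mW

By Malus's law, I₁ = 675 mW · cos²(18°) = 610.5 mW.
I₂ = I₁ · cos²(74°) = 610.5 · 0.07598 = 46.39 mW.
I₃ = I₂ · cos²(22°) = 46.39 · 0.8597 = 39.88 mW.
I₄ = I₃ · cos²(30°) = 39.88 · 0.75 = 29.91 mW.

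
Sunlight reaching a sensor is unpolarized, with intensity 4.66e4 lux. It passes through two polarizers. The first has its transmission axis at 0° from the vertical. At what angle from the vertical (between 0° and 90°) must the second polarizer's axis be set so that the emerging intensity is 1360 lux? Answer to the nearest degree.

θ ≈ 76°

Unpolarized light through the first polarizer → I₁ = ½ I₀, now polarized at 0°.
Target fraction: 1360 / 4.66e4 lux = 0.02918 of I₀.
Need I₂/I₀ = 0.02918, so cos²(θ − 0°) = 0.02918 / 0.5 = 0.05837.
θ − 0° = arccos(√0.05837) = 76.0°, giving θ ≈ 0 + 76.0 = 76.0°.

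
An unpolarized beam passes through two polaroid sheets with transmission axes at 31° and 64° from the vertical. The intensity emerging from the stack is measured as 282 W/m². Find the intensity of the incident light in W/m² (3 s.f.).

I₀ ≈ 802 W/m²

Unpolarized light through the first polarizer → I₁ = ½ I₀, now polarized at 31°.
I₂ = I₁ cos²(64° − 31°) = 0.5 I₀ · cos²(33°) = 0.3517 I₀.
So 282 W/m² = 0.3517 I₀, giving I₀ = 282/0.3517 = 801.9 W/m².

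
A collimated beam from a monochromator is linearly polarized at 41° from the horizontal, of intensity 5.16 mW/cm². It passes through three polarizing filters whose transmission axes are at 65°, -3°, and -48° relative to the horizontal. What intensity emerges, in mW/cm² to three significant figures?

I ≈ 0.302 mW/cm²

I₁ = 5.16 mW/cm² · cos²(24°) = 4.306 mW/cm².
I₂ = I₁ · cos²(68°) = 4.306 · 0.1403 = 0.6043 mW/cm².
I₃ = I₂ · cos²(45°) = 0.6043 · 0.5 = 0.3022 mW/cm².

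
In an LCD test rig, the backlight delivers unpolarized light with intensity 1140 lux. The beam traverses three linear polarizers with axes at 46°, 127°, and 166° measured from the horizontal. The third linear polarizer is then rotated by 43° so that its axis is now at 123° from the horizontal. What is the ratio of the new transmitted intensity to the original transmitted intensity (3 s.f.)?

Before rotation:
Unpolarized light through the first polarizer → I₁ = ½ I₀, now polarized at 46°.
I₂ = I₁ cos²(127° − 46°) = 0.5 I₀ · cos²(81°) = 0.01224 I₀.
I₃ = I₂ cos²(166° − 127°) = 0.01224 I₀ · cos²(39°) = 0.00739 I₀.
After rotation:
Unpolarized light through the first polarizer → I₁ = ½ I₀, now polarized at 46°.
I₂ = I₁ cos²(127° − 46°) = 0.5 I₀ · cos²(81°) = 0.01224 I₀.
I₃ = I₂ cos²(123° − 127°) = 0.01224 I₀ · cos²(4°) = 0.01218 I₀.
Ratio = 0.01218 / 0.00739 = 1.648.

I_new/I_old ≈ 1.65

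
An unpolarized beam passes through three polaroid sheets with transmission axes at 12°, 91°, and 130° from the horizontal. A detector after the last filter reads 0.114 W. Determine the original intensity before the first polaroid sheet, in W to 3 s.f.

Unpolarized light through the first polarizer → I₁ = ½ I₀, now polarized at 12°.
I₂ = I₁ cos²(91° − 12°) = 0.5 I₀ · cos²(79°) = 0.0182 I₀.
I₃ = I₂ cos²(130° − 91°) = 0.0182 I₀ · cos²(39°) = 0.01099 I₀.
So 0.114 W = 0.01099 I₀, giving I₀ = 0.114/0.01099 = 10.37 W.

I₀ ≈ 10.4 W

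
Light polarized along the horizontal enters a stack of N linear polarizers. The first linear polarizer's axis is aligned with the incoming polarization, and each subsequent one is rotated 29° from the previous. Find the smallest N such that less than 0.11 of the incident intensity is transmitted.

First polarizer is aligned with the polarization: full transmission.
Each further stage multiplies by cos²(29°) = 0.765.
After N polarizers: T = 0.765^(N−1). Require T < 0.11 ⇒ N−1 > ln(0.11)/ln(0.765) = 8.24, so N−1 ≥ 9 and N = 10.
Check: N=10 gives T = 0.08969 < 0.11; N=9 gives T = 0.1172.

N = 10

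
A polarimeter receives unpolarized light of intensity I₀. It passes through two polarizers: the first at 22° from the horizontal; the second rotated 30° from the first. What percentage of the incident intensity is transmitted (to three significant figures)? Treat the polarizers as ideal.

≈ 37.5%

Unpolarized light through the first polarizer → I₁ = ½ I₀, now polarized at 22°.
I₂ = I₁ cos²(30°) = 0.5 · 0.75 I₀ = 0.375 I₀.
That is 37.5% of the incident intensity.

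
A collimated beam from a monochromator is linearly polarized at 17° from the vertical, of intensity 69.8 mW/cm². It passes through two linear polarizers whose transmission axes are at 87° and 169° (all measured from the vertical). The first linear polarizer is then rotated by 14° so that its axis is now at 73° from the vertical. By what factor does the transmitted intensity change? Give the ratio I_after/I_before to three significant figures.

Before rotation:
By Malus's law, I₁ = I₀ cos²(87° − 17°) = I₀ cos²(70°) = 0.117 I₀.
I₂ = I₁ cos²(169° − 87°) = 0.117 I₀ · cos²(82°) = 0.002266 I₀.
After rotation:
I₁ = I₀ cos²(73° − 17°) = I₀ cos²(56°) = 0.3127 I₀.
Angle between axes 1 and 2: 84°. I₂ = 0.3127 I₀ · cos²(84°) = 0.003417 I₀.
Ratio = 0.003417 / 0.002266 = 1.508.

I_new/I_old ≈ 1.51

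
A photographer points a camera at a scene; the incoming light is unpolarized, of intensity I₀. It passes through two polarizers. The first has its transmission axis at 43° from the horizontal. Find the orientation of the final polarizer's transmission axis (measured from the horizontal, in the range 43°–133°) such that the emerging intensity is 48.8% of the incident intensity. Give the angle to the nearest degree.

θ ≈ 52°

Unpolarized light through the first polarizer → I₁ = ½ I₀, now polarized at 43°.
Need I₂/I₀ = 0.488, so cos²(θ − 43°) = 0.488 / 0.5 = 0.976.
θ − 43° = arccos(√0.976) = 8.9°, giving θ ≈ 43 + 8.9 = 51.9°.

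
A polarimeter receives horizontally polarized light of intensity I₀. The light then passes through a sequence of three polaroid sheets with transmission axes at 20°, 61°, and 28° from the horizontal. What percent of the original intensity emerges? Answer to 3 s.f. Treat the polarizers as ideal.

≈ 35.4%

I₁ = I₀ cos²(20° − 0°) = I₀ cos²(20°) = 0.883 I₀.
I₂ = I₁ cos²(61° − 20°) = 0.883 I₀ · cos²(41°) = 0.503 I₀.
I₃ = I₂ cos²(28° − 61°) = 0.503 I₀ · cos²(33°) = 0.3538 I₀.
That is 35.38% of the incident intensity.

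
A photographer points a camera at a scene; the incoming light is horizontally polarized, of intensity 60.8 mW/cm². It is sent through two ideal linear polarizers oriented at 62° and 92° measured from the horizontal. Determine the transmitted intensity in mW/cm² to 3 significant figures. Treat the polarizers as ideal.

I ≈ 10.1 mW/cm²

I₁ = 60.8 mW/cm² · cos²(62°) = 13.4 mW/cm².
I₂ = I₁ · cos²(30°) = 13.4 · 0.75 = 10.05 mW/cm².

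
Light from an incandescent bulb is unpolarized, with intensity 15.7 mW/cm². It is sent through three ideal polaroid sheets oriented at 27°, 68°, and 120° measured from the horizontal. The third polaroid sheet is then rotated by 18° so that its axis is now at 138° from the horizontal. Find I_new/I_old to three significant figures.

I_new/I_old ≈ 0.309

Before rotation:
Unpolarized light through the first polarizer → I₁ = ½ I₀, now polarized at 27°.
I₂ = I₁ cos²(68° − 27°) = 0.5 I₀ · cos²(41°) = 0.2848 I₀.
I₃ = I₂ cos²(120° − 68°) = 0.2848 I₀ · cos²(52°) = 0.1079 I₀.
After rotation:
Unpolarized light through the first polarizer → I₁ = ½ I₀, now polarized at 27°.
I₂ = I₁ cos²(68° − 27°) = 0.5 I₀ · cos²(41°) = 0.2848 I₀.
I₃ = I₂ cos²(138° − 68°) = 0.2848 I₀ · cos²(70°) = 0.03331 I₀.
Ratio = 0.03331 / 0.1079 = 0.3086.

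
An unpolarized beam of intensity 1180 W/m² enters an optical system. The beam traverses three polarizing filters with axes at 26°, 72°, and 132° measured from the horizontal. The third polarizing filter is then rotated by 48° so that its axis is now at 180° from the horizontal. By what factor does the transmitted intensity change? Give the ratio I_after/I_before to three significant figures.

I_new/I_old ≈ 0.382

Before rotation:
Unpolarized light through the first polarizer → I₁ = ½ I₀, now polarized at 26°.
I₂ = I₁ cos²(72° − 26°) = 0.5 I₀ · cos²(46°) = 0.2413 I₀.
I₃ = I₂ cos²(132° − 72°) = 0.2413 I₀ · cos²(60°) = 0.06032 I₀.
After rotation:
Unpolarized light through the first polarizer → I₁ = ½ I₀, now polarized at 26°.
I₂ = I₁ cos²(72° − 26°) = 0.5 I₀ · cos²(46°) = 0.2413 I₀.
Angle between axes 2 and 3: 72°. I₃ = 0.2413 I₀ · cos²(72°) = 0.02304 I₀.
Ratio = 0.02304 / 0.06032 = 0.382.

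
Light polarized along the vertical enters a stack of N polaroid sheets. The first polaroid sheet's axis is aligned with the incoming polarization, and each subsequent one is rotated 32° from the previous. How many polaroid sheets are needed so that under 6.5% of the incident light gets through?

First polarizer is aligned with the polarization: full transmission.
Each further stage multiplies by cos²(32°) = 0.7192.
After N polarizers: T = 0.7192^(N−1). Require T < 0.065 ⇒ N−1 > ln(0.065)/ln(0.7192) = 8.29, so N−1 ≥ 9 and N = 10.
Check: N=10 gives T = 0.05147 < 0.065; N=9 gives T = 0.07157.

N = 10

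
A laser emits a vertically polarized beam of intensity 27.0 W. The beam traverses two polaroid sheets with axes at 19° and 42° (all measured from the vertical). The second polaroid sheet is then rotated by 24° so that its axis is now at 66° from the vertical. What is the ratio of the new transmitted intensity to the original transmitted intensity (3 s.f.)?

Before rotation:
I₁ = I₀ cos²(19° − 0°) = I₀ cos²(19°) = 0.894 I₀.
I₂ = I₁ cos²(42° − 19°) = 0.894 I₀ · cos²(23°) = 0.7575 I₀.
After rotation:
I₁ = I₀ cos²(19° − 0°) = I₀ cos²(19°) = 0.894 I₀.
I₂ = I₁ cos²(66° − 19°) = 0.894 I₀ · cos²(47°) = 0.4158 I₀.
Ratio = 0.4158 / 0.7575 = 0.5489.

I_new/I_old ≈ 0.549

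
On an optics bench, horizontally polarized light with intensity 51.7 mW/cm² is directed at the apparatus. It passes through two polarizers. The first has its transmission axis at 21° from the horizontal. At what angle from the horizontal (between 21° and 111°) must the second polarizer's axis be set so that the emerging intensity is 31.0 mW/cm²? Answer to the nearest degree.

I₁ = I₀ cos²(21° − 0°) = I₀ cos²(21°) = 0.8716 I₀.
Target fraction: 31.0 / 51.7 mW/cm² = 0.5996 of I₀.
Need I₂/I₀ = 0.5996, so cos²(θ − 21°) = 0.5996 / 0.8716 = 0.688.
θ − 21° = arccos(√0.688) = 34.0°, giving θ ≈ 21 + 34.0 = 55.0°.

θ ≈ 55°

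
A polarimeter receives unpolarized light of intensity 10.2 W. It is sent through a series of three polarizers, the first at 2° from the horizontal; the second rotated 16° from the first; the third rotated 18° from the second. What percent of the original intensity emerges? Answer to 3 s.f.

≈ 41.8%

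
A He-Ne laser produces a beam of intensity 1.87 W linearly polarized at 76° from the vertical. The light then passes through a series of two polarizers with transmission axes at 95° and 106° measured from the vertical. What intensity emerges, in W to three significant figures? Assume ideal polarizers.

I ≈ 1.61 W

I₁ = 1.87 W · cos²(19°) = 1.672 W.
I₂ = I₁ · cos²(11°) = 1.672 · 0.9636 = 1.611 W.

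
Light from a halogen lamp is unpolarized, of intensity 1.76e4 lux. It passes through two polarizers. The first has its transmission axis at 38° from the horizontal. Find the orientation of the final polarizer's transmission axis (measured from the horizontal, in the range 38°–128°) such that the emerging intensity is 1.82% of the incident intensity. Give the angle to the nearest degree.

θ ≈ 117°

Unpolarized light through the first polarizer → I₁ = ½ I₀, now polarized at 38°.
Need I₂/I₀ = 0.0182, so cos²(θ − 38°) = 0.0182 / 0.5 = 0.0364.
θ − 38° = arccos(√0.0364) = 79.0°, giving θ ≈ 38 + 79.0 = 117.0°.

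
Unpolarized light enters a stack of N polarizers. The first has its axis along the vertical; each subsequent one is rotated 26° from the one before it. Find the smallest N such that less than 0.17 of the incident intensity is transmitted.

First polarizer halves the unpolarized light: factor 1/2.
Each further stage multiplies by cos²(26°) = 0.8078.
After N polarizers: T = 0.5·0.8078^(N−1). Require T < 0.17 ⇒ N−1 > ln(0.17/0.5)/ln(0.8078) = 5.06, so N−1 ≥ 6 and N = 7.
Check: N=7 gives T = 0.139 < 0.17; N=6 gives T = 0.172.

N = 7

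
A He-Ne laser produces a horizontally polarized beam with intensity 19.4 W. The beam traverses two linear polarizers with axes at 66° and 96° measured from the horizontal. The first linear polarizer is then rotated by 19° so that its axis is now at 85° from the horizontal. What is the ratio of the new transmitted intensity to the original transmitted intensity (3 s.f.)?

I_new/I_old ≈ 0.0590

Before rotation:
I₁ = I₀ cos²(66° − 0°) = I₀ cos²(66°) = 0.1654 I₀.
I₂ = I₁ cos²(96° − 66°) = 0.1654 I₀ · cos²(30°) = 0.1241 I₀.
After rotation:
I₁ = I₀ cos²(85° − 0°) = I₀ cos²(85°) = 0.007596 I₀.
I₂ = I₁ cos²(96° − 85°) = 0.007596 I₀ · cos²(11°) = 0.00732 I₀.
Ratio = 0.00732 / 0.1241 = 0.05899.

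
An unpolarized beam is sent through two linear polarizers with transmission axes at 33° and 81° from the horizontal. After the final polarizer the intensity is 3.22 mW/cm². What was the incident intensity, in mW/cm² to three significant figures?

I₀ ≈ 14.4 mW/cm²

Unpolarized light through the first polarizer → I₁ = ½ I₀, now polarized at 33°.
I₂ = I₁ cos²(81° − 33°) = 0.5 I₀ · cos²(48°) = 0.2239 I₀.
So 3.22 mW/cm² = 0.2239 I₀, giving I₀ = 3.22/0.2239 = 14.38 mW/cm².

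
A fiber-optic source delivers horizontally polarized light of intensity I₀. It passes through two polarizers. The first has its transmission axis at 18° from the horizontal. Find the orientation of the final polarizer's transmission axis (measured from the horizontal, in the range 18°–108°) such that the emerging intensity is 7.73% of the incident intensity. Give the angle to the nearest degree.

I₁ = I₀ cos²(18° − 0°) = I₀ cos²(18°) = 0.9045 I₀.
Need I₂/I₀ = 0.0773, so cos²(θ − 18°) = 0.0773 / 0.9045 = 0.08546.
θ − 18° = arccos(√0.08546) = 73.0°, giving θ ≈ 18 + 73.0 = 91.0°.

θ ≈ 91°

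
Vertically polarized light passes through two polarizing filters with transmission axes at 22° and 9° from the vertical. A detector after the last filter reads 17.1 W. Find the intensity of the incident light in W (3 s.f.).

I₀ ≈ 21.0 W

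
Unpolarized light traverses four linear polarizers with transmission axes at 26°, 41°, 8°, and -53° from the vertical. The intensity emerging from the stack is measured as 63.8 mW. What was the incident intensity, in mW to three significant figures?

I₀ ≈ 827 mW

Unpolarized light through the first polarizer → I₁ = ½ I₀, now polarized at 26°.
I₂ = I₁ cos²(41° − 26°) = 0.5 I₀ · cos²(15°) = 0.4665 I₀.
I₃ = I₂ cos²(8° − 41°) = 0.4665 I₀ · cos²(33°) = 0.3281 I₀.
I₄ = I₃ cos²(-53° − 8°) = 0.3281 I₀ · cos²(61°) = 0.07712 I₀.
So 63.8 mW = 0.07712 I₀, giving I₀ = 63.8/0.07712 = 827.3 mW.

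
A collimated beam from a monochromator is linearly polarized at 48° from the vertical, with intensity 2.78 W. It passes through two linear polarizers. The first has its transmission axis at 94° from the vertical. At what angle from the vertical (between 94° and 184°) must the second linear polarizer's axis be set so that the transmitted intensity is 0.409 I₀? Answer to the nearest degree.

θ ≈ 117°

By Malus's law, I₁ = I₀ cos²(94° − 48°) = I₀ cos²(46°) = 0.4826 I₀.
Need I₂/I₀ = 0.409, so cos²(θ − 94°) = 0.409 / 0.4826 = 0.8476.
θ − 94° = arccos(√0.8476) = 23.0°, giving θ ≈ 94 + 23.0 = 117.0°.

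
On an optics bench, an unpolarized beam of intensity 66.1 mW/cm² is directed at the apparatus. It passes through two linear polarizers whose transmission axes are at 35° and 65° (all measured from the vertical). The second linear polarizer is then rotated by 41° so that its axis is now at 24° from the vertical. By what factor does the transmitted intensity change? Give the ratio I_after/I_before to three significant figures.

Before rotation:
Unpolarized light through the first polarizer → I₁ = ½ I₀, now polarized at 35°.
I₂ = I₁ cos²(65° − 35°) = 0.5 I₀ · cos²(30°) = 0.375 I₀.
After rotation:
Unpolarized light through the first polarizer → I₁ = ½ I₀, now polarized at 35°.
I₂ = I₁ cos²(24° − 35°) = 0.5 I₀ · cos²(11°) = 0.4818 I₀.
Ratio = 0.4818 / 0.375 = 1.285.

I_new/I_old ≈ 1.28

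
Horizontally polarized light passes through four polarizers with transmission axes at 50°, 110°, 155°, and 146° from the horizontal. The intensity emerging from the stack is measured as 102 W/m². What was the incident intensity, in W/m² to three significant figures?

By Malus's law, I₁ = I₀ cos²(50° − 0°) = I₀ cos²(50°) = 0.4132 I₀.
I₂ = I₁ cos²(110° − 50°) = 0.4132 I₀ · cos²(60°) = 0.1033 I₀.
I₃ = I₂ cos²(155° − 110°) = 0.1033 I₀ · cos²(45°) = 0.05165 I₀.
I₄ = I₃ cos²(146° − 155°) = 0.05165 I₀ · cos²(9°) = 0.05038 I₀.
So 102 W/m² = 0.05038 I₀, giving I₀ = 102/0.05038 = 2024 W/m².

I₀ ≈ 2020 W/m²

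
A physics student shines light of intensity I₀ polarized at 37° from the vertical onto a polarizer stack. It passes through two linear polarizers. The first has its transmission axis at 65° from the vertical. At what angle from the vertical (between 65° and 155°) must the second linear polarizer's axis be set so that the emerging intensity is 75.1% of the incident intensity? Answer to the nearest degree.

θ ≈ 76°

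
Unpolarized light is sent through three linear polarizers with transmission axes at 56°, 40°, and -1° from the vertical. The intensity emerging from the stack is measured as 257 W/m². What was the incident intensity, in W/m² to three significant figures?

Unpolarized light through the first polarizer → I₁ = ½ I₀, now polarized at 56°.
I₂ = I₁ cos²(40° − 56°) = 0.5 I₀ · cos²(16°) = 0.462 I₀.
I₃ = I₂ cos²(-1° − 40°) = 0.462 I₀ · cos²(41°) = 0.2632 I₀.
So 257 W/m² = 0.2632 I₀, giving I₀ = 257/0.2632 = 976.6 W/m².

I₀ ≈ 977 W/m²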